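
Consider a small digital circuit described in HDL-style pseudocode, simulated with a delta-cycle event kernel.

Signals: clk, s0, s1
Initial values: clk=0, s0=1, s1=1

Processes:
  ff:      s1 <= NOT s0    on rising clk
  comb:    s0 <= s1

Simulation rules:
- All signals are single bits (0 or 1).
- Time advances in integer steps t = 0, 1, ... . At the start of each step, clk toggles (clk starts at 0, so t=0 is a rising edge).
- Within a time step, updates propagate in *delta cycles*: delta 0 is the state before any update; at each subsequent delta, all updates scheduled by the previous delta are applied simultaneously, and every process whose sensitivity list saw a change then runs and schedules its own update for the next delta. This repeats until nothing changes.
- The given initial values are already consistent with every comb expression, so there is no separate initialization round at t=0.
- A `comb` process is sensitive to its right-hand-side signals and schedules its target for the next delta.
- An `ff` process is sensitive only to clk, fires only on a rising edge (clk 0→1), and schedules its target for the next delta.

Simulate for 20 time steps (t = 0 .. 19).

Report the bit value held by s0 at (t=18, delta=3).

1

[bits: s1,s0,clk]
t=0: Δ0=110 Δ1=111 Δ2=011 Δ3=001 | 3Δ
t=1: Δ0=001 Δ1=000 | 1Δ
t=2: Δ0=000 Δ1=001 Δ2=101 Δ3=111 | 3Δ
t=3: Δ0=111 Δ1=110 | 1Δ
t=4: Δ0=110 Δ1=111 Δ2=011 Δ3=001 | 3Δ
t=5: Δ0=001 Δ1=000 | 1Δ
t=6: Δ0=000 Δ1=001 Δ2=101 Δ3=111 | 3Δ
t=7: Δ0=111 Δ1=110 | 1Δ
t=8: Δ0=110 Δ1=111 Δ2=011 Δ3=001 | 3Δ
t=9: Δ0=001 Δ1=000 | 1Δ
t=10: Δ0=000 Δ1=001 Δ2=101 Δ3=111 | 3Δ
t=11: Δ0=111 Δ1=110 | 1Δ
t=12: Δ0=110 Δ1=111 Δ2=011 Δ3=001 | 3Δ
t=13: Δ0=001 Δ1=000 | 1Δ
t=14: Δ0=000 Δ1=001 Δ2=101 Δ3=111 | 3Δ
t=15: Δ0=111 Δ1=110 | 1Δ
t=16: Δ0=110 Δ1=111 Δ2=011 Δ3=001 | 3Δ
t=17: Δ0=001 Δ1=000 | 1Δ
t=18: Δ0=000 Δ1=001 Δ2=101 Δ3=111 | 3Δ
t=19: Δ0=111 Δ1=110 | 1Δ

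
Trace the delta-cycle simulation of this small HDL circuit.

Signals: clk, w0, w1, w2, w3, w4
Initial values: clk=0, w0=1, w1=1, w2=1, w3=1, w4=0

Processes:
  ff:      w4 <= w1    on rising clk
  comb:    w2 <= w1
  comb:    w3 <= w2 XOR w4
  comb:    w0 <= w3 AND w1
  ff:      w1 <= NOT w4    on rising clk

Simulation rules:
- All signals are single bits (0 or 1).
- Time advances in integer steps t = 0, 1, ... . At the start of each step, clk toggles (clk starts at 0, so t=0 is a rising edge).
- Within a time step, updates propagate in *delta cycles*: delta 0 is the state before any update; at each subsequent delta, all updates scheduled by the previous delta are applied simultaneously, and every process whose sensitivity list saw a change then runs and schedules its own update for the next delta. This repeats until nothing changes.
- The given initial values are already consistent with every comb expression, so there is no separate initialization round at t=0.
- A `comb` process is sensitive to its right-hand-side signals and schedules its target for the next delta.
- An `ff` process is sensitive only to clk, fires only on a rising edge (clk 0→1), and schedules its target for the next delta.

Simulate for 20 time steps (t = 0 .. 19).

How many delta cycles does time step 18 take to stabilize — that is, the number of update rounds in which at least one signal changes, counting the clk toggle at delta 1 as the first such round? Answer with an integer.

t=0 Δ0: clk=0 w4=0 w2=1 w1=1 w0=1 w3=1
  Δ1: clk:0→1
  Δ2: w4:0→1
  Δ3: w3:1→0
  Δ4: w0:1→0
  (4Δ to stable)
t=1 Δ0: clk=1 w4=1 w2=1 w1=1 w0=0 w3=0
  Δ1: clk:1→0
  (1Δ to stable)
t=2 Δ0: clk=0 w4=1 w2=1 w1=1 w0=0 w3=0
  Δ1: clk:0→1
  Δ2: w1:1→0
  Δ3: w2:1→0
  Δ4: w3:0→1
  (4Δ to stable)
t=3 Δ0: clk=1 w4=1 w2=0 w1=0 w0=0 w3=1
  Δ1: clk:1→0
  (1Δ to stable)
t=4 Δ0: clk=0 w4=1 w2=0 w1=0 w0=0 w3=1
  Δ1: clk:0→1
  Δ2: w4:1→0
  Δ3: w3:1→0
  (3Δ to stable)
t=5 Δ0: clk=1 w4=0 w2=0 w1=0 w0=0 w3=0
  Δ1: clk:1→0
  (1Δ to stable)
t=6 Δ0: clk=0 w4=0 w2=0 w1=0 w0=0 w3=0
  Δ1: clk:0→1
  Δ2: w1:0→1
  Δ3: w2:0→1
  Δ4: w3:0→1
  Δ5: w0:0→1
  (5Δ to stable)
t=7 Δ0: clk=1 w4=0 w2=1 w1=1 w0=1 w3=1
  Δ1: clk:1→0
  (1Δ to stable)
t=8 Δ0: clk=0 w4=0 w2=1 w1=1 w0=1 w3=1
  Δ1: clk:0→1
  Δ2: w4:0→1
  Δ3: w3:1→0
  Δ4: w0:1→0
  (4Δ to stable)
t=9 Δ0: clk=1 w4=1 w2=1 w1=1 w0=0 w3=0
  Δ1: clk:1→0
  (1Δ to stable)
t=10 Δ0: clk=0 w4=1 w2=1 w1=1 w0=0 w3=0
  Δ1: clk:0→1
  Δ2: w1:1→0
  Δ3: w2:1→0
  Δ4: w3:0→1
  (4Δ to stable)
t=11 Δ0: clk=1 w4=1 w2=0 w1=0 w0=0 w3=1
  Δ1: clk:1→0
  (1Δ to stable)
t=12 Δ0: clk=0 w4=1 w2=0 w1=0 w0=0 w3=1
  Δ1: clk:0→1
  Δ2: w4:1→0
  Δ3: w3:1→0
  (3Δ to stable)
t=13 Δ0: clk=1 w4=0 w2=0 w1=0 w0=0 w3=0
  Δ1: clk:1→0
  (1Δ to stable)
t=14 Δ0: clk=0 w4=0 w2=0 w1=0 w0=0 w3=0
  Δ1: clk:0→1
  Δ2: w1:0→1
  Δ3: w2:0→1
  Δ4: w3:0→1
  Δ5: w0:0→1
  (5Δ to stable)
t=15 Δ0: clk=1 w4=0 w2=1 w1=1 w0=1 w3=1
  Δ1: clk:1→0
  (1Δ to stable)
t=16 Δ0: clk=0 w4=0 w2=1 w1=1 w0=1 w3=1
  Δ1: clk:0→1
  Δ2: w4:0→1
  Δ3: w3:1→0
  Δ4: w0:1→0
  (4Δ to stable)
t=17 Δ0: clk=1 w4=1 w2=1 w1=1 w0=0 w3=0
  Δ1: clk:1→0
  (1Δ to stable)
t=18 Δ0: clk=0 w4=1 w2=1 w1=1 w0=0 w3=0
  Δ1: clk:0→1
  Δ2: w1:1→0
  Δ3: w2:1→0
  Δ4: w3:0→1
  (4Δ to stable)
t=19 Δ0: clk=1 w4=1 w2=0 w1=0 w0=0 w3=1
  Δ1: clk:1→0
  (1Δ to stable)

4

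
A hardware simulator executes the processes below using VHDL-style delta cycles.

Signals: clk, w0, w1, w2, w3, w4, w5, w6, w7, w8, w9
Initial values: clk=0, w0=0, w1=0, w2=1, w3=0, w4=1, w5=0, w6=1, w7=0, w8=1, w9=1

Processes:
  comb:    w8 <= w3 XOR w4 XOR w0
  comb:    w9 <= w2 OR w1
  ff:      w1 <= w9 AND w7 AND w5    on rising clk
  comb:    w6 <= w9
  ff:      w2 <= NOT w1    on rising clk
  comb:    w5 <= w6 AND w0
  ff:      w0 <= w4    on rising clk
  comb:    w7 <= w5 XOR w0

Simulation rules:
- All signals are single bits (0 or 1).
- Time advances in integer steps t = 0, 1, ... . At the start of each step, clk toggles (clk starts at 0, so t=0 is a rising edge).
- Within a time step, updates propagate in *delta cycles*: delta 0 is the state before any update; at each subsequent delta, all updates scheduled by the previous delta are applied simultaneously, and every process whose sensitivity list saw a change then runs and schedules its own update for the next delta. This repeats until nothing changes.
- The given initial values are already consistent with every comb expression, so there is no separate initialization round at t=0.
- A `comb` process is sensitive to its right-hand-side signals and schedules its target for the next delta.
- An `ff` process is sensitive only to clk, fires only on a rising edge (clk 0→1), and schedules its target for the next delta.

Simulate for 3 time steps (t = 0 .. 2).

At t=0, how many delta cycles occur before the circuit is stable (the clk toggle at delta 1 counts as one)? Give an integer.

t=0 Δ0: w0=0 w6=1 w2=1 w3=0 w1=0 w8=1 w7=0 w9=1 w5=0 w4=1 clk=0
  Δ1: clk:0→1
  Δ2: w0:0→1
  Δ3: w8:1→0, w7:0→1, w5:0→1
  Δ4: w7:1→0
  (4Δ to stable)
t=1 Δ0: w0=1 w6=1 w2=1 w3=0 w1=0 w8=0 w7=0 w9=1 w5=1 w4=1 clk=1
  Δ1: clk:1→0
  (1Δ to stable)
t=2 Δ0: w0=1 w6=1 w2=1 w3=0 w1=0 w8=0 w7=0 w9=1 w5=1 w4=1 clk=0
  Δ1: clk:0→1
  (1Δ to stable)

4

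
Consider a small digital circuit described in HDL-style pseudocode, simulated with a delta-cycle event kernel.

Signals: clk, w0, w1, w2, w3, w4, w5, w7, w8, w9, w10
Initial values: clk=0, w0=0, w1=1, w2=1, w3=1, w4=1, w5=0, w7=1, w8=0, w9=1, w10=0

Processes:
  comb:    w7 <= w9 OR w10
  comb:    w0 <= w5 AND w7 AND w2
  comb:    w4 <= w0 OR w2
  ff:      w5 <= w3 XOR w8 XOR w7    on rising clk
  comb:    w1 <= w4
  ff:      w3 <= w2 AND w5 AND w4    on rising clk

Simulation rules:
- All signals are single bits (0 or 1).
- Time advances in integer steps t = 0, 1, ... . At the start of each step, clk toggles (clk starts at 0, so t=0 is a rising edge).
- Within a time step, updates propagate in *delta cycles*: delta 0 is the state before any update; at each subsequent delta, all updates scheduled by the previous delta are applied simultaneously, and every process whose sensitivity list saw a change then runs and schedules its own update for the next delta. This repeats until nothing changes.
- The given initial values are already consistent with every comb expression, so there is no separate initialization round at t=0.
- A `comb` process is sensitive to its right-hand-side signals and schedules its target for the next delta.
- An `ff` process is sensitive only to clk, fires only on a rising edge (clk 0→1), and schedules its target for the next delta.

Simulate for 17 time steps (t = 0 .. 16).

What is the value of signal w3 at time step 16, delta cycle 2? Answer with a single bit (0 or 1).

[bits: w9,w8,w5,w2,w1,w0,w4,clk,w10,w3,w7]
t=0: Δ0=10011010011 Δ1=10011011011 Δ2=10011011001 | 2Δ
t=1: Δ0=10011011001 Δ1=10011010001 | 1Δ
t=2: Δ0=10011010001 Δ1=10011011001 Δ2=10111011001 Δ3=10111111001 | 3Δ
t=3: Δ0=10111111001 Δ1=10111110001 | 1Δ
t=4: Δ0=10111110001 Δ1=10111111001 Δ2=10111111011 | 2Δ
t=5: Δ0=10111111011 Δ1=10111110011 | 1Δ
t=6: Δ0=10111110011 Δ1=10111111011 Δ2=10011111011 Δ3=10011011011 | 3Δ
t=7: Δ0=10011011011 Δ1=10011010011 | 1Δ
t=8: Δ0=10011010011 Δ1=10011011011 Δ2=10011011001 | 2Δ
t=9: Δ0=10011011001 Δ1=10011010001 | 1Δ
t=10: Δ0=10011010001 Δ1=10011011001 Δ2=10111011001 Δ3=10111111001 | 3Δ
t=11: Δ0=10111111001 Δ1=10111110001 | 1Δ
t=12: Δ0=10111110001 Δ1=10111111001 Δ2=10111111011 | 2Δ
t=13: Δ0=10111111011 Δ1=10111110011 | 1Δ
t=14: Δ0=10111110011 Δ1=10111111011 Δ2=10011111011 Δ3=10011011011 | 3Δ
t=15: Δ0=10011011011 Δ1=10011010011 | 1Δ
t=16: Δ0=10011010011 Δ1=10011011011 Δ2=10011011001 | 2Δ

0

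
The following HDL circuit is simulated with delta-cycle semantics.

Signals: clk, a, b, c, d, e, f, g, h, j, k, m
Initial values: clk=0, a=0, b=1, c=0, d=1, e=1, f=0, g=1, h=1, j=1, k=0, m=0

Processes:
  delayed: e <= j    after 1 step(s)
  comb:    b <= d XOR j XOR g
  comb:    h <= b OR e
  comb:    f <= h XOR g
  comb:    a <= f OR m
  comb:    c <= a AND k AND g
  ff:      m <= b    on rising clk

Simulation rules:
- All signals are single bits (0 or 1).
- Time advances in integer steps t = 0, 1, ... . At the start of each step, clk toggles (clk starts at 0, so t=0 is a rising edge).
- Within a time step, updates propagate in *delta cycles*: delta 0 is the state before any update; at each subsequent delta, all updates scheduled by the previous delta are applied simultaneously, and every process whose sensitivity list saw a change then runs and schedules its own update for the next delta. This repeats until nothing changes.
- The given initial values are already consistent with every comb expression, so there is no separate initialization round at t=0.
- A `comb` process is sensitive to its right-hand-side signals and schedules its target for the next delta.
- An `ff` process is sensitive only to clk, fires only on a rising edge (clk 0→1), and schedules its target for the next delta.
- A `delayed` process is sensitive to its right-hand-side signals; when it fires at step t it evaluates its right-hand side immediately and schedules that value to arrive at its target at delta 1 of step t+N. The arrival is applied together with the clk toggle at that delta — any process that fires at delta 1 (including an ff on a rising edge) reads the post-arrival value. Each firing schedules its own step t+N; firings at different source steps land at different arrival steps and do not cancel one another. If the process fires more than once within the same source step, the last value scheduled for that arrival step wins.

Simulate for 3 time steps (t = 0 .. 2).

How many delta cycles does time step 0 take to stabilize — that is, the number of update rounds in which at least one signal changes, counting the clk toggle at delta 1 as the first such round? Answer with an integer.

t0.Δ0 j=1 g=1 a=0 f=0 c=0 h=1 m=0 e=1 b=1 d=1 k=0 clk=0
t0.Δ1 j=1 g=1 a=0 f=0 c=0 h=1 m=0 e=1 b=1 d=1 k=0 clk=1
t0.Δ2 j=1 g=1 a=0 f=0 c=0 h=1 m=1 e=1 b=1 d=1 k=0 clk=1
t0.Δ3 j=1 g=1 a=1 f=0 c=0 h=1 m=1 e=1 b=1 d=1 k=0 clk=1
t1.Δ0 j=1 g=1 a=1 f=0 c=0 h=1 m=1 e=1 b=1 d=1 k=0 clk=1
t1.Δ1 j=1 g=1 a=1 f=0 c=0 h=1 m=1 e=1 b=1 d=1 k=0 clk=0
t2.Δ0 j=1 g=1 a=1 f=0 c=0 h=1 m=1 e=1 b=1 d=1 k=0 clk=0
t2.Δ1 j=1 g=1 a=1 f=0 c=0 h=1 m=1 e=1 b=1 d=1 k=0 clk=1

3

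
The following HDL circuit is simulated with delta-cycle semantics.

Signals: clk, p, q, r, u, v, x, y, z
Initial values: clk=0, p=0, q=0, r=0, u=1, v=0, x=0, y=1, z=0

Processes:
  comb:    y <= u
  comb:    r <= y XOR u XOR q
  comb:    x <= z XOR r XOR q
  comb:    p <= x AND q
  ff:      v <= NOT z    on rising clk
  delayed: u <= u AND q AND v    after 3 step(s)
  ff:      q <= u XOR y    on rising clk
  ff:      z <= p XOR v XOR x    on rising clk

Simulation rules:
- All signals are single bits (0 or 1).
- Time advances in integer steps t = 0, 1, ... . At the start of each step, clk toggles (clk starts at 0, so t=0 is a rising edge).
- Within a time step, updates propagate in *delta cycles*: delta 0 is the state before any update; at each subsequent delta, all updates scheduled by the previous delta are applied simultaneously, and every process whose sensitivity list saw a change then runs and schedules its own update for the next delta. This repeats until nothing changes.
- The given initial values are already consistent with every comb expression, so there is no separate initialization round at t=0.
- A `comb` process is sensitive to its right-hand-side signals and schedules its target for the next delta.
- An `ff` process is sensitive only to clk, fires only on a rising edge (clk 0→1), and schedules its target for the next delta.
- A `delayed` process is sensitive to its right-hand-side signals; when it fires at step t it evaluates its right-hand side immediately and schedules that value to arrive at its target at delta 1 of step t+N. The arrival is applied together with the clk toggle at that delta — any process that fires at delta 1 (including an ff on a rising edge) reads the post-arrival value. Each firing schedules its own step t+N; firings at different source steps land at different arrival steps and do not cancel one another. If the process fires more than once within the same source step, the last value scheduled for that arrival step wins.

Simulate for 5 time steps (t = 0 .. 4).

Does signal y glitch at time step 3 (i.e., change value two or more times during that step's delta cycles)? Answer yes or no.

no

t0.Δ0 u=1 x=0 q=0 r=0 p=0 y=1 clk=0 z=0 v=0
t0.Δ1 u=1 x=0 q=0 r=0 p=0 y=1 clk=1 z=0 v=0
t0.Δ2 u=1 x=0 q=0 r=0 p=0 y=1 clk=1 z=0 v=1
t1.Δ0 u=1 x=0 q=0 r=0 p=0 y=1 clk=1 z=0 v=1
t1.Δ1 u=1 x=0 q=0 r=0 p=0 y=1 clk=0 z=0 v=1
t2.Δ0 u=1 x=0 q=0 r=0 p=0 y=1 clk=0 z=0 v=1
t2.Δ1 u=1 x=0 q=0 r=0 p=0 y=1 clk=1 z=0 v=1
t2.Δ2 u=1 x=0 q=0 r=0 p=0 y=1 clk=1 z=1 v=1
t2.Δ3 u=1 x=1 q=0 r=0 p=0 y=1 clk=1 z=1 v=1
t3.Δ0 u=1 x=1 q=0 r=0 p=0 y=1 clk=1 z=1 v=1
t3.Δ1 u=0 x=1 q=0 r=0 p=0 y=1 clk=0 z=1 v=1
t3.Δ2 u=0 x=1 q=0 r=1 p=0 y=0 clk=0 z=1 v=1
t3.Δ3 u=0 x=0 q=0 r=0 p=0 y=0 clk=0 z=1 v=1
t3.Δ4 u=0 x=1 q=0 r=0 p=0 y=0 clk=0 z=1 v=1
t4.Δ0 u=0 x=1 q=0 r=0 p=0 y=0 clk=0 z=1 v=1
t4.Δ1 u=0 x=1 q=0 r=0 p=0 y=0 clk=1 z=1 v=1
t4.Δ2 u=0 x=1 q=0 r=0 p=0 y=0 clk=1 z=0 v=0
t4.Δ3 u=0 x=0 q=0 r=0 p=0 y=0 clk=1 z=0 v=0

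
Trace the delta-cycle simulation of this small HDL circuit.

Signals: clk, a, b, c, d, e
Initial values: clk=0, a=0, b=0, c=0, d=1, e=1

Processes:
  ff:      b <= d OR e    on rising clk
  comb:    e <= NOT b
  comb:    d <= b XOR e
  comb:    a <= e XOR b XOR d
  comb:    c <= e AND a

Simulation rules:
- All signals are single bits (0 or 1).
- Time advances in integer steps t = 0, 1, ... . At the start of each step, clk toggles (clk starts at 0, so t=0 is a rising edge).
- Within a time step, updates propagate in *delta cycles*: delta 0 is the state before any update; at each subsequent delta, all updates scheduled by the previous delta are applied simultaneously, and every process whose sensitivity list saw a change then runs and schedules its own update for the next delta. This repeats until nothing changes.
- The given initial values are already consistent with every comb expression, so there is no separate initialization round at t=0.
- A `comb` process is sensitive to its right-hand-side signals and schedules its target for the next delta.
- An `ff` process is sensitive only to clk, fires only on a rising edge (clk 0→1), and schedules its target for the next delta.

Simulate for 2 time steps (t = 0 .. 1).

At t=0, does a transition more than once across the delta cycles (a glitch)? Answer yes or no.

t0.Δ0 d=1 c=0 e=1 b=0 a=0 clk=0
t0.Δ1 d=1 c=0 e=1 b=0 a=0 clk=1
t0.Δ2 d=1 c=0 e=1 b=1 a=0 clk=1
t0.Δ3 d=0 c=0 e=0 b=1 a=1 clk=1
t0.Δ4 d=1 c=0 e=0 b=1 a=1 clk=1
t0.Δ5 d=1 c=0 e=0 b=1 a=0 clk=1
t1.Δ0 d=1 c=0 e=0 b=1 a=0 clk=1
t1.Δ1 d=1 c=0 e=0 b=1 a=0 clk=0

yes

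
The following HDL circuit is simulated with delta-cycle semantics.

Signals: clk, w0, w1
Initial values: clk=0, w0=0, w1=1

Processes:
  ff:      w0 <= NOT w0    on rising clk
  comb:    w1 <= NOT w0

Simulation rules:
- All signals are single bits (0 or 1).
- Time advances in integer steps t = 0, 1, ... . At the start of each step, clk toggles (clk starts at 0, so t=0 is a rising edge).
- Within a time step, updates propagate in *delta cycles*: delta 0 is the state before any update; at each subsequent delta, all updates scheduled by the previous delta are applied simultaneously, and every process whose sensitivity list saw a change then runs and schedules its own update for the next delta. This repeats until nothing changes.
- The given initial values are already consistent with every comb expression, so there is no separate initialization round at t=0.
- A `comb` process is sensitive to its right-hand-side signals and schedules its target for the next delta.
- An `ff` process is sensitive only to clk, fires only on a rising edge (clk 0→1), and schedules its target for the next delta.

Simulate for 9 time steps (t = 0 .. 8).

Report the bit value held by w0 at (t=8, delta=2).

1

t0.Δ0 w0=0 clk=0 w1=1
t0.Δ1 w0=0 clk=1 w1=1
t0.Δ2 w0=1 clk=1 w1=1
t0.Δ3 w0=1 clk=1 w1=0
t1.Δ0 w0=1 clk=1 w1=0
t1.Δ1 w0=1 clk=0 w1=0
t2.Δ0 w0=1 clk=0 w1=0
t2.Δ1 w0=1 clk=1 w1=0
t2.Δ2 w0=0 clk=1 w1=0
t2.Δ3 w0=0 clk=1 w1=1
t3.Δ0 w0=0 clk=1 w1=1
t3.Δ1 w0=0 clk=0 w1=1
t4.Δ0 w0=0 clk=0 w1=1
t4.Δ1 w0=0 clk=1 w1=1
t4.Δ2 w0=1 clk=1 w1=1
t4.Δ3 w0=1 clk=1 w1=0
t5.Δ0 w0=1 clk=1 w1=0
t5.Δ1 w0=1 clk=0 w1=0
t6.Δ0 w0=1 clk=0 w1=0
t6.Δ1 w0=1 clk=1 w1=0
t6.Δ2 w0=0 clk=1 w1=0
t6.Δ3 w0=0 clk=1 w1=1
t7.Δ0 w0=0 clk=1 w1=1
t7.Δ1 w0=0 clk=0 w1=1
t8.Δ0 w0=0 clk=0 w1=1
t8.Δ1 w0=0 clk=1 w1=1
t8.Δ2 w0=1 clk=1 w1=1
t8.Δ3 w0=1 clk=1 w1=0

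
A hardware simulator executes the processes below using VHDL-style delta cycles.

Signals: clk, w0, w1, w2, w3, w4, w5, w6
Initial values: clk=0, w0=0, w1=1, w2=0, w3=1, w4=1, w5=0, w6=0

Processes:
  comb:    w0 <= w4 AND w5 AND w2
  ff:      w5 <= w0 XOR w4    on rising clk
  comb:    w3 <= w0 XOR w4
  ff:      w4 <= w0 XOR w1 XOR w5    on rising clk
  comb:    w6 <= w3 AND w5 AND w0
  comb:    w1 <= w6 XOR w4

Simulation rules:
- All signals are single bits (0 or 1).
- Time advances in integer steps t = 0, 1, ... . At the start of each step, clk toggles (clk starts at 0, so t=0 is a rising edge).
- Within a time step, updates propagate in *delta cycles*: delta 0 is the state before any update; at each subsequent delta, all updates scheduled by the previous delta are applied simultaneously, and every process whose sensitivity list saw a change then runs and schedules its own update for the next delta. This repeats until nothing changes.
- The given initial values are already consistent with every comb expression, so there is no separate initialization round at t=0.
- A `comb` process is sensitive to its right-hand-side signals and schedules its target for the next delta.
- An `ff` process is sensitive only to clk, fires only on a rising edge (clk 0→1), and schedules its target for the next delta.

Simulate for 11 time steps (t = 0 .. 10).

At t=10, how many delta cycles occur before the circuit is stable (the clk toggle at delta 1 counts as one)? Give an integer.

[bits: w1,w5,w4,w0,w6,w2,clk,w3]
t=0: Δ0=10100001 Δ1=10100011 Δ2=11100011 | 2Δ
t=1: Δ0=11100011 Δ1=11100001 | 1Δ
t=2: Δ0=11100001 Δ1=11100011 Δ2=11000011 Δ3=01000010 | 3Δ
t=3: Δ0=01000010 Δ1=01000000 | 1Δ
t=4: Δ0=01000000 Δ1=01000010 Δ2=00100010 Δ3=10100011 | 3Δ
t=5: Δ0=10100011 Δ1=10100001 | 1Δ
t=6: Δ0=10100001 Δ1=10100011 Δ2=11100011 | 2Δ
t=7: Δ0=11100011 Δ1=11100001 | 1Δ
t=8: Δ0=11100001 Δ1=11100011 Δ2=11000011 Δ3=01000010 | 3Δ
t=9: Δ0=01000010 Δ1=01000000 | 1Δ
t=10: Δ0=01000000 Δ1=01000010 Δ2=00100010 Δ3=10100011 | 3Δ

3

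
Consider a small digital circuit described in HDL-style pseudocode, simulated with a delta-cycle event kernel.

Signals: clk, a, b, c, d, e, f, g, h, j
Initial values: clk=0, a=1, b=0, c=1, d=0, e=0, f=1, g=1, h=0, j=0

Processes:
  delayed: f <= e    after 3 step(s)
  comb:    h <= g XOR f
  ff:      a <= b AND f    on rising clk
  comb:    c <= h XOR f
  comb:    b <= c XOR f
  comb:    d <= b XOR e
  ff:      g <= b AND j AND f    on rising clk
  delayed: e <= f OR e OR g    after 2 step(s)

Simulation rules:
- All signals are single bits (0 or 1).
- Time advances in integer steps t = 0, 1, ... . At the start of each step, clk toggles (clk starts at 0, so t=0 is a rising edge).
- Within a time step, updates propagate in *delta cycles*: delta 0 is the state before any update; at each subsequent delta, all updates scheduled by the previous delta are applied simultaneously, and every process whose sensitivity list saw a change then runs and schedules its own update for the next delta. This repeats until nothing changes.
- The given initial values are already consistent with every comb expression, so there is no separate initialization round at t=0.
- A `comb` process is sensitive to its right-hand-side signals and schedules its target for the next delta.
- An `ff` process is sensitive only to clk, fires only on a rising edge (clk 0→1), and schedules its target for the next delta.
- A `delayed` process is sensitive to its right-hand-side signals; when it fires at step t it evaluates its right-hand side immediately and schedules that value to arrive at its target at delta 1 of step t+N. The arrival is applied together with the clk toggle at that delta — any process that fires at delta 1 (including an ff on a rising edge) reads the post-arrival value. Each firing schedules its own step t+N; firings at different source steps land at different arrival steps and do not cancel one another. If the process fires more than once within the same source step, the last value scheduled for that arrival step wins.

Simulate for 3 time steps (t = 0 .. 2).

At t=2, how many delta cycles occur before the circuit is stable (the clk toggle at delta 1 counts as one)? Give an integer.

2

t0.Δ0 h=0 f=1 b=0 c=1 a=1 d=0 clk=0 j=0 g=1 e=0
t0.Δ1 h=0 f=1 b=0 c=1 a=1 d=0 clk=1 j=0 g=1 e=0
t0.Δ2 h=0 f=1 b=0 c=1 a=0 d=0 clk=1 j=0 g=0 e=0
t0.Δ3 h=1 f=1 b=0 c=1 a=0 d=0 clk=1 j=0 g=0 e=0
t0.Δ4 h=1 f=1 b=0 c=0 a=0 d=0 clk=1 j=0 g=0 e=0
t0.Δ5 h=1 f=1 b=1 c=0 a=0 d=0 clk=1 j=0 g=0 e=0
t0.Δ6 h=1 f=1 b=1 c=0 a=0 d=1 clk=1 j=0 g=0 e=0
t1.Δ0 h=1 f=1 b=1 c=0 a=0 d=1 clk=1 j=0 g=0 e=0
t1.Δ1 h=1 f=1 b=1 c=0 a=0 d=1 clk=0 j=0 g=0 e=0
t2.Δ0 h=1 f=1 b=1 c=0 a=0 d=1 clk=0 j=0 g=0 e=0
t2.Δ1 h=1 f=1 b=1 c=0 a=0 d=1 clk=1 j=0 g=0 e=1
t2.Δ2 h=1 f=1 b=1 c=0 a=1 d=0 clk=1 j=0 g=0 e=1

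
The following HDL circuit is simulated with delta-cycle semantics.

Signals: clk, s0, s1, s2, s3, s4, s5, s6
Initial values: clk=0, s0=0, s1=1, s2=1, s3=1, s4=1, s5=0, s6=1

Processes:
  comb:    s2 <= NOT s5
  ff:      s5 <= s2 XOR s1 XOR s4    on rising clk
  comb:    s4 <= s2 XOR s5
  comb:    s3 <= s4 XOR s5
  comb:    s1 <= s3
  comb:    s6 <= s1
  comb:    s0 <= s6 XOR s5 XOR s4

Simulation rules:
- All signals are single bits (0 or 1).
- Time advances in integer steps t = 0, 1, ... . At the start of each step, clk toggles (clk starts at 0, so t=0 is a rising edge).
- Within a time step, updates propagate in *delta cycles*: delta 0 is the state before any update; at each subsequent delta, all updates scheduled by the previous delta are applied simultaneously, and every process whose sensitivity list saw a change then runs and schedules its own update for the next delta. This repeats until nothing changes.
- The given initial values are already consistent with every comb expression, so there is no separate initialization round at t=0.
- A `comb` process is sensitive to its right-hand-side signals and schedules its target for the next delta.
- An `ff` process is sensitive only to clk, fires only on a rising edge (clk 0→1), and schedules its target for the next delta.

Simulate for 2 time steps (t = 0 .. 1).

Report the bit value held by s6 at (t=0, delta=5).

0

t=0 Δ0: s1=1 s5=0 s3=1 s6=1 s4=1 s0=0 clk=0 s2=1
  Δ1: clk:0→1
  Δ2: s5:0→1
  Δ3: s3:1→0, s4:1→0, s0:0→1, s2:1→0
  Δ4: s1:1→0, s3:0→1, s4:0→1, s0:1→0
  Δ5: s1:0→1, s3:1→0, s6:1→0, s0:0→1
  Δ6: s1:1→0, s6:0→1, s0:1→0
  Δ7: s6:1→0, s0:0→1
  Δ8: s0:1→0
  (8Δ to stable)
t=1 Δ0: s1=0 s5=1 s3=0 s6=0 s4=1 s0=0 clk=1 s2=0
  Δ1: clk:1→0
  (1Δ to stable)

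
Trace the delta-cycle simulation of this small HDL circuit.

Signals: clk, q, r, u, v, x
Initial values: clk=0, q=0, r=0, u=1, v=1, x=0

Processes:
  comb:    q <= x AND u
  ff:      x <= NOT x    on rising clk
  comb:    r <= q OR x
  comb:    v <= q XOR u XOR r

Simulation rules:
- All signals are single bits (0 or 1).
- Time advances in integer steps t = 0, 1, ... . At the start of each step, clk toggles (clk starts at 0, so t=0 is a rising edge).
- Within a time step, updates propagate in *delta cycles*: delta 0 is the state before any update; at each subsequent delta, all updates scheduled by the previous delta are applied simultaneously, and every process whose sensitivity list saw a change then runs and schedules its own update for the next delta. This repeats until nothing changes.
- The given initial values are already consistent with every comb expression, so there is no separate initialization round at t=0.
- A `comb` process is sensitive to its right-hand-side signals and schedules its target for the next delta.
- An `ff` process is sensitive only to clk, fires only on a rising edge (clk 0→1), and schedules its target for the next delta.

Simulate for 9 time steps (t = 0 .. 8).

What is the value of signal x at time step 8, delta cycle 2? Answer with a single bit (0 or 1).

t=0 Δ0: x=0 clk=0 v=1 u=1 r=0 q=0
  Δ1: clk:0→1
  Δ2: x:0→1
  Δ3: r:0→1, q:0→1
  (3Δ to stable)
t=1 Δ0: x=1 clk=1 v=1 u=1 r=1 q=1
  Δ1: clk:1→0
  (1Δ to stable)
t=2 Δ0: x=1 clk=0 v=1 u=1 r=1 q=1
  Δ1: clk:0→1
  Δ2: x:1→0
  Δ3: q:1→0
  Δ4: v:1→0, r:1→0
  Δ5: v:0→1
  (5Δ to stable)
t=3 Δ0: x=0 clk=1 v=1 u=1 r=0 q=0
  Δ1: clk:1→0
  (1Δ to stable)
t=4 Δ0: x=0 clk=0 v=1 u=1 r=0 q=0
  Δ1: clk:0→1
  Δ2: x:0→1
  Δ3: r:0→1, q:0→1
  (3Δ to stable)
t=5 Δ0: x=1 clk=1 v=1 u=1 r=1 q=1
  Δ1: clk:1→0
  (1Δ to stable)
t=6 Δ0: x=1 clk=0 v=1 u=1 r=1 q=1
  Δ1: clk:0→1
  Δ2: x:1→0
  Δ3: q:1→0
  Δ4: v:1→0, r:1→0
  Δ5: v:0→1
  (5Δ to stable)
t=7 Δ0: x=0 clk=1 v=1 u=1 r=0 q=0
  Δ1: clk:1→0
  (1Δ to stable)
t=8 Δ0: x=0 clk=0 v=1 u=1 r=0 q=0
  Δ1: clk:0→1
  Δ2: x:0→1
  Δ3: r:0→1, q:0→1
  (3Δ to stable)

1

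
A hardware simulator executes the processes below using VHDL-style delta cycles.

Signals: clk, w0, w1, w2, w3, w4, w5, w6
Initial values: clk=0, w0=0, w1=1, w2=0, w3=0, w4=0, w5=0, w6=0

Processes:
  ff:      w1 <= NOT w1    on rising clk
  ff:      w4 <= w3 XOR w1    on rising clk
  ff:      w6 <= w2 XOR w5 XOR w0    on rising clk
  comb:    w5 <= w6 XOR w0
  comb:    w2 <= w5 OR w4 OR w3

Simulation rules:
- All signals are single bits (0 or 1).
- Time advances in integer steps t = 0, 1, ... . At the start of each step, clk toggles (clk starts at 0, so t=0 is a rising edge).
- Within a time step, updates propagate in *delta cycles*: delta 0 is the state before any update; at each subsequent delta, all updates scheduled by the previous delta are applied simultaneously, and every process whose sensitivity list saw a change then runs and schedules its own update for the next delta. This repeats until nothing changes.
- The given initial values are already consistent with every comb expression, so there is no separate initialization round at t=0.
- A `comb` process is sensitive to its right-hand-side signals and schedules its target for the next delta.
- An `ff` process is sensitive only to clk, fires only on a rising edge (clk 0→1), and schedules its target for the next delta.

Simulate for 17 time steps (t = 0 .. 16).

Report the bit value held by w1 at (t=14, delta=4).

t=0 Δ0: clk=0 w6=0 w2=0 w0=0 w5=0 w1=1 w3=0 w4=0
  Δ1: clk:0→1
  Δ2: w1:1→0, w4:0→1
  Δ3: w2:0→1
  (3Δ to stable)
t=1 Δ0: clk=1 w6=0 w2=1 w0=0 w5=0 w1=0 w3=0 w4=1
  Δ1: clk:1→0
  (1Δ to stable)
t=2 Δ0: clk=0 w6=0 w2=1 w0=0 w5=0 w1=0 w3=0 w4=1
  Δ1: clk:0→1
  Δ2: w6:0→1, w1:0→1, w4:1→0
  Δ3: w2:1→0, w5:0→1
  Δ4: w2:0→1
  (4Δ to stable)
t=3 Δ0: clk=1 w6=1 w2=1 w0=0 w5=1 w1=1 w3=0 w4=0
  Δ1: clk:1→0
  (1Δ to stable)
t=4 Δ0: clk=0 w6=1 w2=1 w0=0 w5=1 w1=1 w3=0 w4=0
  Δ1: clk:0→1
  Δ2: w6:1→0, w1:1→0, w4:0→1
  Δ3: w5:1→0
  (3Δ to stable)
t=5 Δ0: clk=1 w6=0 w2=1 w0=0 w5=0 w1=0 w3=0 w4=1
  Δ1: clk:1→0
  (1Δ to stable)
t=6 Δ0: clk=0 w6=0 w2=1 w0=0 w5=0 w1=0 w3=0 w4=1
  Δ1: clk:0→1
  Δ2: w6:0→1, w1:0→1, w4:1→0
  Δ3: w2:1→0, w5:0→1
  Δ4: w2:0→1
  (4Δ to stable)
t=7 Δ0: clk=1 w6=1 w2=1 w0=0 w5=1 w1=1 w3=0 w4=0
  Δ1: clk:1→0
  (1Δ to stable)
t=8 Δ0: clk=0 w6=1 w2=1 w0=0 w5=1 w1=1 w3=0 w4=0
  Δ1: clk:0→1
  Δ2: w6:1→0, w1:1→0, w4:0→1
  Δ3: w5:1→0
  (3Δ to stable)
t=9 Δ0: clk=1 w6=0 w2=1 w0=0 w5=0 w1=0 w3=0 w4=1
  Δ1: clk:1→0
  (1Δ to stable)
t=10 Δ0: clk=0 w6=0 w2=1 w0=0 w5=0 w1=0 w3=0 w4=1
  Δ1: clk:0→1
  Δ2: w6:0→1, w1:0→1, w4:1→0
  Δ3: w2:1→0, w5:0→1
  Δ4: w2:0→1
  (4Δ to stable)
t=11 Δ0: clk=1 w6=1 w2=1 w0=0 w5=1 w1=1 w3=0 w4=0
  Δ1: clk:1→0
  (1Δ to stable)
t=12 Δ0: clk=0 w6=1 w2=1 w0=0 w5=1 w1=1 w3=0 w4=0
  Δ1: clk:0→1
  Δ2: w6:1→0, w1:1→0, w4:0→1
  Δ3: w5:1→0
  (3Δ to stable)
t=13 Δ0: clk=1 w6=0 w2=1 w0=0 w5=0 w1=0 w3=0 w4=1
  Δ1: clk:1→0
  (1Δ to stable)
t=14 Δ0: clk=0 w6=0 w2=1 w0=0 w5=0 w1=0 w3=0 w4=1
  Δ1: clk:0→1
  Δ2: w6:0→1, w1:0→1, w4:1→0
  Δ3: w2:1→0, w5:0→1
  Δ4: w2:0→1
  (4Δ to stable)
t=15 Δ0: clk=1 w6=1 w2=1 w0=0 w5=1 w1=1 w3=0 w4=0
  Δ1: clk:1→0
  (1Δ to stable)
t=16 Δ0: clk=0 w6=1 w2=1 w0=0 w5=1 w1=1 w3=0 w4=0
  Δ1: clk:0→1
  Δ2: w6:1→0, w1:1→0, w4:0→1
  Δ3: w5:1→0
  (3Δ to stable)

1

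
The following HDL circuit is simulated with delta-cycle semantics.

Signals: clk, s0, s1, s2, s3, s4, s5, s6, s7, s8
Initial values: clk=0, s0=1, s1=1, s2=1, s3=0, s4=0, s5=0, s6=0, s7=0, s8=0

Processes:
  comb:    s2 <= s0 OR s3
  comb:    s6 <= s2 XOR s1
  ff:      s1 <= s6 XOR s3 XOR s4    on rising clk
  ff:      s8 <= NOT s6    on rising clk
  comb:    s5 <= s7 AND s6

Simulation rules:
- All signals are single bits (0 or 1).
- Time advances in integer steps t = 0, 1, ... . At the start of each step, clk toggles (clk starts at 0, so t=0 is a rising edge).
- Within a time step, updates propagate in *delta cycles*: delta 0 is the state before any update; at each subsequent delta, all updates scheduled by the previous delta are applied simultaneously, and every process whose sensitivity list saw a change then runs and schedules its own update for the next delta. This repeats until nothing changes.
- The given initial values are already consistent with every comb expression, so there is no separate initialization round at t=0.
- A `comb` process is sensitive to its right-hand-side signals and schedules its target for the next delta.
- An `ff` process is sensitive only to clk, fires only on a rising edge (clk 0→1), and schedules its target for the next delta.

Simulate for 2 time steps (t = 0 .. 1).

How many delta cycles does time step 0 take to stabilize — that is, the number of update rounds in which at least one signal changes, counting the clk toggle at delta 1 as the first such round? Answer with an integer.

t=0 Δ0: s2=1 clk=0 s3=0 s6=0 s7=0 s1=1 s5=0 s4=0 s8=0 s0=1
  Δ1: clk:0→1
  Δ2: s1:1→0, s8:0→1
  Δ3: s6:0→1
  (3Δ to stable)
t=1 Δ0: s2=1 clk=1 s3=0 s6=1 s7=0 s1=0 s5=0 s4=0 s8=1 s0=1
  Δ1: clk:1→0
  (1Δ to stable)

3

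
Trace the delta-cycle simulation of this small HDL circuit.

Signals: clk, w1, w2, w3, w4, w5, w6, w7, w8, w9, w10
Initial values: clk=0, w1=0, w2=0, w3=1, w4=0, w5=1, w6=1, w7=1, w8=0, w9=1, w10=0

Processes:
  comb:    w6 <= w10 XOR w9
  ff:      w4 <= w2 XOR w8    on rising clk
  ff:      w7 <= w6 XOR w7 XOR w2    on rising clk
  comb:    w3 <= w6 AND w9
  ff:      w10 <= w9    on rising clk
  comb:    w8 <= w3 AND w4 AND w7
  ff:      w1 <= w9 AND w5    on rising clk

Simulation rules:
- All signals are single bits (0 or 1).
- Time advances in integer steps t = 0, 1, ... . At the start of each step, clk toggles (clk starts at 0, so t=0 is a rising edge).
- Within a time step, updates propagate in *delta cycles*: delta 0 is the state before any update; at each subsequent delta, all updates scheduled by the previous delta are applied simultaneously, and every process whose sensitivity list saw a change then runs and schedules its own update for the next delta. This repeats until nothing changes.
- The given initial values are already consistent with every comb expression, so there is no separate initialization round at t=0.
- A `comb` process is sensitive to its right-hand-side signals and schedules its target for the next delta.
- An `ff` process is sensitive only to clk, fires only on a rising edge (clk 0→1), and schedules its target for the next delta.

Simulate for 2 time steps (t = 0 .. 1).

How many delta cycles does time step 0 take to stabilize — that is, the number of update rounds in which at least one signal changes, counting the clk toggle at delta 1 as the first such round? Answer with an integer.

[bits: w7,w3,w9,clk,w10,w8,w6,w1,w2,w5,w4]
t=0: Δ0=11100010010 Δ1=11110010010 Δ2=01111011010 Δ3=01111001010 Δ4=00111001010 | 4Δ
t=1: Δ0=00111001010 Δ1=00101001010 | 1Δ

4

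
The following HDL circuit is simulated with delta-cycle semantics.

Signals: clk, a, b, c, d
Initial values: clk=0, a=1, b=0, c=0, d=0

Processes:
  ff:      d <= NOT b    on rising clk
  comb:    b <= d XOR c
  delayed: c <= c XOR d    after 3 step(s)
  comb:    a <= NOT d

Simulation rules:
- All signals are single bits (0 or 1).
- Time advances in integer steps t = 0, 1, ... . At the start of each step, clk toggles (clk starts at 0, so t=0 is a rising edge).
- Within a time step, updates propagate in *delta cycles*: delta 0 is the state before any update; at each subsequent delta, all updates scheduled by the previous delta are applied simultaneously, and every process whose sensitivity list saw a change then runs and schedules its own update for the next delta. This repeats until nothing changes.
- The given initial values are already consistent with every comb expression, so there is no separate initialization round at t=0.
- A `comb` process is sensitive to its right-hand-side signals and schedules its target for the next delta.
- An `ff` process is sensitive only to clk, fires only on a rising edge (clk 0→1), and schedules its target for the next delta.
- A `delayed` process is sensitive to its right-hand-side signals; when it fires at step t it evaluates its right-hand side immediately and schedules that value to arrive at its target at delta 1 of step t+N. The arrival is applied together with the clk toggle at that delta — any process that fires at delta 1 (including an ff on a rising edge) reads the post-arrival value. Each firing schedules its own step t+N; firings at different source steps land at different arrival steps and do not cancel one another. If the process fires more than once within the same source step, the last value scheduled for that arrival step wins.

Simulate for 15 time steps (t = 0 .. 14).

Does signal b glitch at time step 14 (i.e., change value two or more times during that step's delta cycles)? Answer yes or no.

yes

t=0 Δ0: clk=0 c=0 a=1 b=0 d=0
  Δ1: clk:0→1
  Δ2: d:0→1
  Δ3: a:1→0, b:0→1
  (3Δ to stable)
t=1 Δ0: clk=1 c=0 a=0 b=1 d=1
  Δ1: clk:1→0
  (1Δ to stable)
t=2 Δ0: clk=0 c=0 a=0 b=1 d=1
  Δ1: clk:0→1
  Δ2: d:1→0
  Δ3: a:0→1, b:1→0
  (3Δ to stable)
t=3 Δ0: clk=1 c=0 a=1 b=0 d=0
  Δ1: clk:1→0, c:0→1
  Δ2: b:0→1
  (2Δ to stable)
t=4 Δ0: clk=0 c=1 a=1 b=1 d=0
  Δ1: clk:0→1
  (1Δ to stable)
t=5 Δ0: clk=1 c=1 a=1 b=1 d=0
  Δ1: clk:1→0, c:1→0
  Δ2: b:1→0
  (2Δ to stable)
t=6 Δ0: clk=0 c=0 a=1 b=0 d=0
  Δ1: clk:0→1, c:0→1
  Δ2: b:0→1, d:0→1
  Δ3: a:1→0, b:1→0
  (3Δ to stable)
t=7 Δ0: clk=1 c=1 a=0 b=0 d=1
  Δ1: clk:1→0
  (1Δ to stable)
t=8 Δ0: clk=0 c=1 a=0 b=0 d=1
  Δ1: clk:0→1, c:1→0
  Δ2: b:0→1
  (2Δ to stable)
t=9 Δ0: clk=1 c=0 a=0 b=1 d=1
  Δ1: clk:1→0
  (1Δ to stable)
t=10 Δ0: clk=0 c=0 a=0 b=1 d=1
  Δ1: clk:0→1
  Δ2: d:1→0
  Δ3: a:0→1, b:1→0
  (3Δ to stable)
t=11 Δ0: clk=1 c=0 a=1 b=0 d=0
  Δ1: clk:1→0, c:0→1
  Δ2: b:0→1
  (2Δ to stable)
t=12 Δ0: clk=0 c=1 a=1 b=1 d=0
  Δ1: clk:0→1
  (1Δ to stable)
t=13 Δ0: clk=1 c=1 a=1 b=1 d=0
  Δ1: clk:1→0, c:1→0
  Δ2: b:1→0
  (2Δ to stable)
t=14 Δ0: clk=0 c=0 a=1 b=0 d=0
  Δ1: clk:0→1, c:0→1
  Δ2: b:0→1, d:0→1
  Δ3: a:1→0, b:1→0
  (3Δ to stable)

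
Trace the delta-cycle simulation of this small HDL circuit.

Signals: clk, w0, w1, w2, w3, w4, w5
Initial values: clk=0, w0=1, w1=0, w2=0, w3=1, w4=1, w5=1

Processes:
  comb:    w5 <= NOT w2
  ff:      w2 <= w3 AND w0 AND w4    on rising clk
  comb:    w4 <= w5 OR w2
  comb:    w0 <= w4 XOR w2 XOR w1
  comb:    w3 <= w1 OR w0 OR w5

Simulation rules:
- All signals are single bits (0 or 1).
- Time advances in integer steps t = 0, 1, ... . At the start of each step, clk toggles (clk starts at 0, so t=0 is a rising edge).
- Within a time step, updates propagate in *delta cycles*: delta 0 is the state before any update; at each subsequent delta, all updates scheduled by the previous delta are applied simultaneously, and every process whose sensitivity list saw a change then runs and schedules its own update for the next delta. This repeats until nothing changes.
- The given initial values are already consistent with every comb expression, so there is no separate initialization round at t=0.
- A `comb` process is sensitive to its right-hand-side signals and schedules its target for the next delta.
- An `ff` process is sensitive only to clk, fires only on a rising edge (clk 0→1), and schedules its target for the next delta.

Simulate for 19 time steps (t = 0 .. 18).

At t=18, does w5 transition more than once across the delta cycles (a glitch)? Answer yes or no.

no

t=0 Δ0: w3=1 w0=1 w4=1 w2=0 w5=1 clk=0 w1=0
  Δ1: clk:0→1
  Δ2: w2:0→1
  Δ3: w0:1→0, w5:1→0
  Δ4: w3:1→0
  (4Δ to stable)
t=1 Δ0: w3=0 w0=0 w4=1 w2=1 w5=0 clk=1 w1=0
  Δ1: clk:1→0
  (1Δ to stable)
t=2 Δ0: w3=0 w0=0 w4=1 w2=1 w5=0 clk=0 w1=0
  Δ1: clk:0→1
  Δ2: w2:1→0
  Δ3: w0:0→1, w4:1→0, w5:0→1
  Δ4: w3:0→1, w0:1→0, w4:0→1
  Δ5: w0:0→1
  (5Δ to stable)
t=3 Δ0: w3=1 w0=1 w4=1 w2=0 w5=1 clk=1 w1=0
  Δ1: clk:1→0
  (1Δ to stable)
t=4 Δ0: w3=1 w0=1 w4=1 w2=0 w5=1 clk=0 w1=0
  Δ1: clk:0→1
  Δ2: w2:0→1
  Δ3: w0:1→0, w5:1→0
  Δ4: w3:1→0
  (4Δ to stable)
t=5 Δ0: w3=0 w0=0 w4=1 w2=1 w5=0 clk=1 w1=0
  Δ1: clk:1→0
  (1Δ to stable)
t=6 Δ0: w3=0 w0=0 w4=1 w2=1 w5=0 clk=0 w1=0
  Δ1: clk:0→1
  Δ2: w2:1→0
  Δ3: w0:0→1, w4:1→0, w5:0→1
  Δ4: w3:0→1, w0:1→0, w4:0→1
  Δ5: w0:0→1
  (5Δ to stable)
t=7 Δ0: w3=1 w0=1 w4=1 w2=0 w5=1 clk=1 w1=0
  Δ1: clk:1→0
  (1Δ to stable)
t=8 Δ0: w3=1 w0=1 w4=1 w2=0 w5=1 clk=0 w1=0
  Δ1: clk:0→1
  Δ2: w2:0→1
  Δ3: w0:1→0, w5:1→0
  Δ4: w3:1→0
  (4Δ to stable)
t=9 Δ0: w3=0 w0=0 w4=1 w2=1 w5=0 clk=1 w1=0
  Δ1: clk:1→0
  (1Δ to stable)
t=10 Δ0: w3=0 w0=0 w4=1 w2=1 w5=0 clk=0 w1=0
  Δ1: clk:0→1
  Δ2: w2:1→0
  Δ3: w0:0→1, w4:1→0, w5:0→1
  Δ4: w3:0→1, w0:1→0, w4:0→1
  Δ5: w0:0→1
  (5Δ to stable)
t=11 Δ0: w3=1 w0=1 w4=1 w2=0 w5=1 clk=1 w1=0
  Δ1: clk:1→0
  (1Δ to stable)
t=12 Δ0: w3=1 w0=1 w4=1 w2=0 w5=1 clk=0 w1=0
  Δ1: clk:0→1
  Δ2: w2:0→1
  Δ3: w0:1→0, w5:1→0
  Δ4: w3:1→0
  (4Δ to stable)
t=13 Δ0: w3=0 w0=0 w4=1 w2=1 w5=0 clk=1 w1=0
  Δ1: clk:1→0
  (1Δ to stable)
t=14 Δ0: w3=0 w0=0 w4=1 w2=1 w5=0 clk=0 w1=0
  Δ1: clk:0→1
  Δ2: w2:1→0
  Δ3: w0:0→1, w4:1→0, w5:0→1
  Δ4: w3:0→1, w0:1→0, w4:0→1
  Δ5: w0:0→1
  (5Δ to stable)
t=15 Δ0: w3=1 w0=1 w4=1 w2=0 w5=1 clk=1 w1=0
  Δ1: clk:1→0
  (1Δ to stable)
t=16 Δ0: w3=1 w0=1 w4=1 w2=0 w5=1 clk=0 w1=0
  Δ1: clk:0→1
  Δ2: w2:0→1
  Δ3: w0:1→0, w5:1→0
  Δ4: w3:1→0
  (4Δ to stable)
t=17 Δ0: w3=0 w0=0 w4=1 w2=1 w5=0 clk=1 w1=0
  Δ1: clk:1→0
  (1Δ to stable)
t=18 Δ0: w3=0 w0=0 w4=1 w2=1 w5=0 clk=0 w1=0
  Δ1: clk:0→1
  Δ2: w2:1→0
  Δ3: w0:0→1, w4:1→0, w5:0→1
  Δ4: w3:0→1, w0:1→0, w4:0→1
  Δ5: w0:0→1
  (5Δ to stable)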